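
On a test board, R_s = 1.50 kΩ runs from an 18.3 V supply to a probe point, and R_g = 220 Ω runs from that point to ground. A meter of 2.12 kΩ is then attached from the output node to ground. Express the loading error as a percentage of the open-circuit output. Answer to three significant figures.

The divider's output (Thévenin) resistance is R_s‖R_g = 191.9 Ω.
Fractional drop under load = R_th/(R_th + R_L) = 191.9 / (191.9 + 2120) = 0.08299.
So the output falls by 8.30 %.

8.30 %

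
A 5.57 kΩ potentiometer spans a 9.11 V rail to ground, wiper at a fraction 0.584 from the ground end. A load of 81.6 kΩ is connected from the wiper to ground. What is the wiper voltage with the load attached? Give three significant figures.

V ≈ 5.23 V

The wiper splits the pot into (1−α)R = 2.317 kΩ above and αR = 3.253 kΩ below.
Lower section ‖ load = 3.128 kΩ.
V_wiper = 9.11 × 3.128/(2.317 + 3.128) = 5.23 V.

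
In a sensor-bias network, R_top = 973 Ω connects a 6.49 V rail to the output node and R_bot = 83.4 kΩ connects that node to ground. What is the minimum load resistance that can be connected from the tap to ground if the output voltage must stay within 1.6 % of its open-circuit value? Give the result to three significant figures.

R_L(min) ≈ 59.1 kΩ

Output resistance R_th = R_top‖R_bot = (973 × 83400)/84370 = 961.8 Ω.
The fractional drop is R_th/(R_th + R_L); requiring this ≤ 0.0160 gives R_L ≥ R_th(1/0.0160 − 1) = 961.8 × 61.50 = 59.1 kΩ.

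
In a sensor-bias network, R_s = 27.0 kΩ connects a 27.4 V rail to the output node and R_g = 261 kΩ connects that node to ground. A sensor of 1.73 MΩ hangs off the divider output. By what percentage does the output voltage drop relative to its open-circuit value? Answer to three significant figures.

1.39 %

The divider's output (Thévenin) resistance is R_s‖R_g = 24.47 kΩ.
Fractional drop under load = R_th/(R_th + R_L) = 24.47 / (24.47 + 1730) = 0.01395.
So the output falls by 1.39 %.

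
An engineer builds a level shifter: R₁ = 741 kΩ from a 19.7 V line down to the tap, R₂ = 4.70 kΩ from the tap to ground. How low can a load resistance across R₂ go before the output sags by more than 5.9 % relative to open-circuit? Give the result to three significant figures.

Output resistance R_th = R₁‖R₂ = (741 × 4.70)/745.7 = 4.670 kΩ.
The fractional drop is R_th/(R_th + R_L); requiring this ≤ 0.0590 gives R_L ≥ R_th(1/0.0590 − 1) = 4.670 × 15.95 = 74.5 kΩ.

R_L(min) ≈ 74.5 kΩ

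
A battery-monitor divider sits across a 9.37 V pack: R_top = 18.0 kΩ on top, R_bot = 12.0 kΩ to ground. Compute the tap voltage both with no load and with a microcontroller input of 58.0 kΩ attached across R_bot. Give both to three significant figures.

Open-circuit: V = 9.37 × 12.0/(18.0 + 12.0) = 3.75 V.
With the load, R_bot becomes R_bot‖R_L = 9.943 kΩ, so V = 9.37 × 9.943/27.94 = 3.33 V.

Unloaded: 3.75 V; loaded: 3.33 V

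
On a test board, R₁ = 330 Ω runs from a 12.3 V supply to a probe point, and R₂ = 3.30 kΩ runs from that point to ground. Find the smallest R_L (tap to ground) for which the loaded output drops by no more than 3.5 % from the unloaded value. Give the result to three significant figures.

Output resistance R_th = R₁‖R₂ = (330 × 3300)/3630 = 300.0 Ω.
The fractional drop is R_th/(R_th + R_L); requiring this ≤ 0.0350 gives R_L ≥ R_th(1/0.0350 − 1) = 300.0 × 27.57 = 8.27 kΩ.

R_L(min) ≈ 8.27 kΩ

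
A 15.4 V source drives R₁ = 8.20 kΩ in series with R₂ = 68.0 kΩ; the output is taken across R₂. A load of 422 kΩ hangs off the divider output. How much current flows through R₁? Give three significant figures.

R₂‖R_L = 58.56 kΩ, so the source sees R₁ + R₂‖R_L = 66.76 kΩ.
I = 15.4 V / 66.76 kΩ = 0.231 mA.

I ≈ 0.231 mA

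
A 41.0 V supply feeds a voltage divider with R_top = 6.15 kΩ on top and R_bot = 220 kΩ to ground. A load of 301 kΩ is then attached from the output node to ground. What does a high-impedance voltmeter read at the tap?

The load sits in parallel with R_bot: R_bot‖R_L = (220 × 301) / (220 + 301) = 127.1 kΩ.
V_out = 41.0 × 127.1 / (6.15 + 127.1) = 41.0 × 127.1/133.3 = 39.1 V.

V_out ≈ 39.1 V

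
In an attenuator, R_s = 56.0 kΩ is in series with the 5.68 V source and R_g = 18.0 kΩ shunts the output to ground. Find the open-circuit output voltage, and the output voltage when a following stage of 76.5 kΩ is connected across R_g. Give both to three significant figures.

Open-circuit: V = 5.68 × 18.0/(56.0 + 18.0) = 1.38 V.
With the load, R_g becomes R_g‖R_L = 14.57 kΩ, so V = 5.68 × 14.57/70.57 = 1.17 V.

Unloaded: 1.38 V; loaded: 1.17 V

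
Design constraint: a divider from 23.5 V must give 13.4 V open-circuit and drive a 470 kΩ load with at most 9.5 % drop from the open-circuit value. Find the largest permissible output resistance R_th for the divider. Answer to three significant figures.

Loading drop = R_th/(R_th + R_L) ≤ 0.0950, so R_th ≤ R_L · ε/(1−ε) = 470 kΩ × 0.0950/0.9050 = 49.3 kΩ.

R_th ≤ 49.3 kΩ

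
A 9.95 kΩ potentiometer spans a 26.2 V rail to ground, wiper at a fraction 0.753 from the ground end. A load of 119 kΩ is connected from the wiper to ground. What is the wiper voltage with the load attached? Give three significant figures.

V ≈ 19.4 V

The wiper splits the pot into (1−α)R = 2.458 kΩ above and αR = 7.492 kΩ below.
Lower section ‖ load = 7.049 kΩ.
V_wiper = 26.2 × 7.049/(2.458 + 7.049) = 19.4 V.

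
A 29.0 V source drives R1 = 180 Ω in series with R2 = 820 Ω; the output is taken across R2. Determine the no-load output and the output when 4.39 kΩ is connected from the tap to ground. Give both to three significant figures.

Unloaded: 23.8 V; loaded: 23.0 V

Open-circuit: V = 29.0 × 820/(180 + 820) = 23.8 V.
With the load, R2 becomes R2‖R_L = 690.9 Ω, so V = 29.0 × 690.9/870.9 = 23.0 V.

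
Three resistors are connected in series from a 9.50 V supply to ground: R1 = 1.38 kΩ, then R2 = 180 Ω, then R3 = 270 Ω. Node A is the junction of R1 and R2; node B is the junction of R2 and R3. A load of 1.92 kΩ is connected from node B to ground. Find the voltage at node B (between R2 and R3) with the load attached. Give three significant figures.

At node B, R3 is in parallel with the load: R3‖R_L = 236.7 Ω.
Below node A the resistance is R2 + (R3‖R_L) = 416.7 Ω, so V_A = 9.50 × 416.7/1797 = 2.203 V.
Then V_B = V_A × (R3‖R_L)/(R2 + R3‖R_L) = 2.203 × 236.7/416.7 = 1.25 V.

V ≈ 1.25 V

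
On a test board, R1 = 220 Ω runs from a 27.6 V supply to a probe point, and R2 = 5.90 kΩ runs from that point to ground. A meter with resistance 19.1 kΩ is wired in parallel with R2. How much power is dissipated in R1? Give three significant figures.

P ≈ 7.50 mW

Total resistance from the source is R1 + (R2‖R_L) = 4728 Ω, so I = 27.6/4728 Ω = 5.838 mA.
P = I²·R1 = (5.838 mA)² × 220 Ω = 7.50 mW.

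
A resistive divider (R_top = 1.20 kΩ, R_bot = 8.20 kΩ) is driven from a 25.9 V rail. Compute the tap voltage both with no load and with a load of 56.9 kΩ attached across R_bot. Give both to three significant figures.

Open-circuit: V = 25.9 × 8.20/(1.20 + 8.20) = 22.6 V.
With the load, R_bot becomes R_bot‖R_L = 7.167 kΩ, so V = 25.9 × 7.167/8.367 = 22.2 V.

Unloaded: 22.6 V; loaded: 22.2 V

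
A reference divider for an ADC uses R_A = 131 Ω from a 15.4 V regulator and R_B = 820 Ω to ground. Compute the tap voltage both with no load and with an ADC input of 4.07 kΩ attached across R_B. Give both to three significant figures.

Unloaded: 13.3 V; loaded: 12.9 V

Open-circuit: V = 15.4 × 820/(131 + 820) = 13.3 V.
With the load, R_B becomes R_B‖R_L = 682.5 Ω, so V = 15.4 × 682.5/813.5 = 12.9 V.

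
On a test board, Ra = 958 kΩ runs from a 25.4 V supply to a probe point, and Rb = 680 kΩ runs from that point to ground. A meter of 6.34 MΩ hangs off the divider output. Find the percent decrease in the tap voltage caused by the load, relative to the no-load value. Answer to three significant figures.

5.90 %

The divider's output (Thévenin) resistance is Ra‖Rb = 397.7 kΩ.
Fractional drop under load = R_th/(R_th + R_L) = 397.7 / (397.7 + 6340) = 0.05903.
So the output falls by 5.90 %.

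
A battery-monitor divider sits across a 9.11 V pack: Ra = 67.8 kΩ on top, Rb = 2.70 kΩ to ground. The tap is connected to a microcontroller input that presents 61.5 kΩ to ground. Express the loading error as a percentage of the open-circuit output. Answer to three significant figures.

The divider's output (Thévenin) resistance is Ra‖Rb = 2.597 kΩ.
Fractional drop under load = R_th/(R_th + R_L) = 2.597 / (2.597 + 61.5) = 0.04051.
So the output falls by 4.05 %.

4.05 %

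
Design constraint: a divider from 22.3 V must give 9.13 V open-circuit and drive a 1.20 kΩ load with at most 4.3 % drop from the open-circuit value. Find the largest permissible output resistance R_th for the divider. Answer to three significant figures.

Loading drop = R_th/(R_th + R_L) ≤ 0.0430, so R_th ≤ R_L · ε/(1−ε) = 1.20 kΩ × 0.0430/0.9570 = 53.9 Ω.
(Any R1, R2 with R2/(R1+R2) = 0.409 and R1‖R2 ≤ 53.9 Ω will meet the spec.)

R_th ≤ 53.9 Ω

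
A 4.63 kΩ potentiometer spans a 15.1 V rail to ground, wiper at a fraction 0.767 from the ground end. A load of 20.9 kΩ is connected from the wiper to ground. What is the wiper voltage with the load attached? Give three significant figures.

V ≈ 11.1 V

The wiper splits the pot into (1−α)R = 1.079 kΩ above and αR = 3.551 kΩ below.
Lower section ‖ load = 3.035 kΩ.
V_wiper = 15.1 × 3.035/(1.079 + 3.035) = 11.1 V.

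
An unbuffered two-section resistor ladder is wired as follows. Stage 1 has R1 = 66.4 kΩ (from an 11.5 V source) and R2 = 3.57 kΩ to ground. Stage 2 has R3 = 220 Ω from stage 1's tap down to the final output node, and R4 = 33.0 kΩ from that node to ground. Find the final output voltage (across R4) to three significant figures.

V_out ≈ 0.529 V

Stage 2 presents R3+R4 = 33220 Ω as a load on stage 1's tap.
Stage 1's lower leg becomes R2‖(R3+R4) = 3224 Ω, so V_mid = 11.5 × 3224/69620 = 0.5325 V.
Stage 2 is itself unloaded: V_out = V_mid × R4/(R3+R4) = 0.5325 × 33000/33220 = 0.529 V.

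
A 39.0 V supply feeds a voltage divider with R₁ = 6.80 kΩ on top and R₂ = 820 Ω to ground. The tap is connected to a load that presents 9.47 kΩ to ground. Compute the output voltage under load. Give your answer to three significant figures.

V_out ≈ 3.90 V

The load sits in parallel with R₂: R₂‖R_L = (820 × 9470) / (820 + 9470) = 754.7 Ω.
V_out = 39.0 × 754.7 / (6800 + 754.7) = 39.0 × 754.7/7555 = 3.90 V.
(Unloaded it would have been 4.20 V.)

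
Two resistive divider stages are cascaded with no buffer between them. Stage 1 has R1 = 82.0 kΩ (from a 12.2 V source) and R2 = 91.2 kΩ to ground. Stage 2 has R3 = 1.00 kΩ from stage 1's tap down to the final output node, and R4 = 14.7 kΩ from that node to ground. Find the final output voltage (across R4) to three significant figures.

Stage 2 presents R3+R4 = 15.70 kΩ as a load on stage 1's tap.
Stage 1's lower leg becomes R2‖(R3+R4) = 13.39 kΩ, so V_mid = 12.2 × 13.39/95.39 = 1.713 V.
Stage 2 is itself unloaded: V_out = V_mid × R4/(R3+R4) = 1.713 × 14.7/15.70 = 1.60 V.

V_out ≈ 1.60 V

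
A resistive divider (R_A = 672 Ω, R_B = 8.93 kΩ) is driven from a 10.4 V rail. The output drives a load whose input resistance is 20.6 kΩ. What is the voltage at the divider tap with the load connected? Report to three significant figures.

V_out ≈ 9.39 V

The load sits in parallel with R_B: R_B‖R_L = (8930 × 20600) / (8930 + 20600) = 6230 Ω.
V_out = 10.4 × 6230 / (672 + 6230) = 10.4 × 6230/6902 = 9.39 V.
(Unloaded it would have been 9.67 V.)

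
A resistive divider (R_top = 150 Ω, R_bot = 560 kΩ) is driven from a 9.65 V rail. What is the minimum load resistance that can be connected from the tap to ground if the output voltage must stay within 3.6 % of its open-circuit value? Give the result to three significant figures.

Output resistance R_th = R_top‖R_bot = (150 × 560000)/560200 = 150.0 Ω.
The fractional drop is R_th/(R_th + R_L); requiring this ≤ 0.0360 gives R_L ≥ R_th(1/0.0360 − 1) = 150.0 × 26.78 = 4.02 kΩ.

R_L(min) ≈ 4.02 kΩ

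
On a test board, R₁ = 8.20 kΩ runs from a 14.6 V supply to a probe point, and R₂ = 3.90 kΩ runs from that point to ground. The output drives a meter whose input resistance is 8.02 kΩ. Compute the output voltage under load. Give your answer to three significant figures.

V_out ≈ 3.54 V

The load sits in parallel with R₂: R₂‖R_L = (3.90 × 8.02) / (3.90 + 8.02) = 2.624 kΩ.
V_out = 14.6 × 2.624 / (8.20 + 2.624) = 14.6 × 2.624/10.82 = 3.54 V.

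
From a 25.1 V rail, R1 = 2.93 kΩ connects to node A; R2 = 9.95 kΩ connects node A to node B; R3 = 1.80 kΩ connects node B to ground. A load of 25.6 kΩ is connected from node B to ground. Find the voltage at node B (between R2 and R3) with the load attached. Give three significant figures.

V ≈ 2.90 V

At node B, R3 is in parallel with the load: R3‖R_L = 1.682 kΩ.
Below node A the resistance is R2 + (R3‖R_L) = 11.63 kΩ, so V_A = 25.1 × 11.63/14.56 = 20.05 V.
Then V_B = V_A × (R3‖R_L)/(R2 + R3‖R_L) = 20.05 × 1.682/11.63 = 2.90 V.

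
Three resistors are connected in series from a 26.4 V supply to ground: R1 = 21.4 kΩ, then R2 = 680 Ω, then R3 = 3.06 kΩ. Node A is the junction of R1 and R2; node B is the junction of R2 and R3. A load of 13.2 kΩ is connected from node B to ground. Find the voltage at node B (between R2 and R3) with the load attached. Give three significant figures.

At node B, R3 is in parallel with the load: R3‖R_L = 2484 Ω.
Below node A the resistance is R2 + (R3‖R_L) = 3164 Ω, so V_A = 26.4 × 3164/24560 = 3.401 V.
Then V_B = V_A × (R3‖R_L)/(R2 + R3‖R_L) = 3.401 × 2484/3164 = 2.67 V.

V ≈ 2.67 V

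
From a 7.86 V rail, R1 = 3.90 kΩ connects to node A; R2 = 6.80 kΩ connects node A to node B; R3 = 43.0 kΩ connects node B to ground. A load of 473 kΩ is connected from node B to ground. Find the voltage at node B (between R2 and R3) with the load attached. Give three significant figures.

At node B, R3 is in parallel with the load: R3‖R_L = 39.42 kΩ.
Below node A the resistance is R2 + (R3‖R_L) = 46.22 kΩ, so V_A = 7.86 × 46.22/50.12 = 7.248 V.
Then V_B = V_A × (R3‖R_L)/(R2 + R3‖R_L) = 7.248 × 39.42/46.22 = 6.18 V.

V ≈ 6.18 V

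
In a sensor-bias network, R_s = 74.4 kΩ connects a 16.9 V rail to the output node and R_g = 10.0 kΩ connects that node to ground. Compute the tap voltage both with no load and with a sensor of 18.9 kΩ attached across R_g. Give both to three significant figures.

Open-circuit: V = 16.9 × 10.0/(74.4 + 10.0) = 2.00 V.
With the load, R_g becomes R_g‖R_L = 6.540 kΩ, so V = 16.9 × 6.540/80.94 = 1.37 V.

Unloaded: 2.00 V; loaded: 1.37 V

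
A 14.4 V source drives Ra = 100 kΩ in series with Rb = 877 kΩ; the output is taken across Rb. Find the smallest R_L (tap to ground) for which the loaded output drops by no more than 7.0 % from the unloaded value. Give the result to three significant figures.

R_L(min) ≈ 1.19 MΩ

Output resistance R_th = Ra‖Rb = (100 × 877)/977.0 = 89.76 kΩ.
The fractional drop is R_th/(R_th + R_L); requiring this ≤ 0.0700 gives R_L ≥ R_th(1/0.0700 − 1) = 89.76 × 13.29 = 1.19 MΩ.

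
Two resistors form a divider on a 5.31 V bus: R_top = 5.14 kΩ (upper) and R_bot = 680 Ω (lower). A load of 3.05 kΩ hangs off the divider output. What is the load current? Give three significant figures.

R_bot‖R_L = 556.0 Ω; V_out = 5.31 × 556.0/5696 = 0.5183 V.
I_L = V_out / R_L = 0.5183 / 3.05 kΩ = 0.170 mA.

I_L ≈ 0.170 mA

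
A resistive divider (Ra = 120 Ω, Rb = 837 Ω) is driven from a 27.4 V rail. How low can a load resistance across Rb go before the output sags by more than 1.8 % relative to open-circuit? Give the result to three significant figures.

R_L(min) ≈ 5.73 kΩ

Output resistance R_th = Ra‖Rb = (120 × 837)/957.0 = 105.0 Ω.
The fractional drop is R_th/(R_th + R_L); requiring this ≤ 0.0180 gives R_L ≥ R_th(1/0.0180 − 1) = 105.0 × 54.56 = 5.73 kΩ.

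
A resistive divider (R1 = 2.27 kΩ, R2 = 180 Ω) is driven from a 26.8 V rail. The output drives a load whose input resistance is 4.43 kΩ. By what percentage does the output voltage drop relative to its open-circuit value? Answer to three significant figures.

The divider's output (Thévenin) resistance is R1‖R2 = 166.8 Ω.
Fractional drop under load = R_th/(R_th + R_L) = 166.8 / (166.8 + 4430) = 0.03628.
So the output falls by 3.63 %.

3.63 %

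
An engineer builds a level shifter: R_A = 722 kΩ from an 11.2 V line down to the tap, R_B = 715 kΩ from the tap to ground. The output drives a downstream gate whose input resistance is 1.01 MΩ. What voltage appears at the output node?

V_out ≈ 4.11 V

The load sits in parallel with R_B: R_B‖R_L = (715 × 1010) / (715 + 1010) = 418.6 kΩ.
V_out = 11.2 × 418.6 / (722 + 418.6) = 11.2 × 418.6/1141 = 4.11 V.
(Unloaded it would have been 5.57 V.)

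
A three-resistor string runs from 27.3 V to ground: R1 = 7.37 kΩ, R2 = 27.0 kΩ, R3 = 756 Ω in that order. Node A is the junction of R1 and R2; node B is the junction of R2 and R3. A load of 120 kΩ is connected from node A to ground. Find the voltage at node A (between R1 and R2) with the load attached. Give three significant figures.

V ≈ 20.6 V

Below node A the series string R2+R3 = 27760 Ω sits in parallel with the 120000 Ω load: 22540 Ω.
V_A = 27.3 × 22540/(7370 + 22540) = 20.6 V.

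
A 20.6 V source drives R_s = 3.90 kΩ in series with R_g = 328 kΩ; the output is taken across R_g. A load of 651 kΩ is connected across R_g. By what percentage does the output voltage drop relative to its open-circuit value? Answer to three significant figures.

The divider's output (Thévenin) resistance is R_s‖R_g = 3.854 kΩ.
Fractional drop under load = R_th/(R_th + R_L) = 3.854 / (3.854 + 651) = 0.005886.
So the output falls by 0.589 %.

0.589 %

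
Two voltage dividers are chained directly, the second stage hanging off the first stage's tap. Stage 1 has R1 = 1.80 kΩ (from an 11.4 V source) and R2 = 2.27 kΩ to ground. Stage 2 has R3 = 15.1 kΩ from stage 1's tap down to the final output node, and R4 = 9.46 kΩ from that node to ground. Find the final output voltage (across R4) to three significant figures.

V_out ≈ 2.35 V

Stage 2 presents R3+R4 = 24.56 kΩ as a load on stage 1's tap.
Stage 1's lower leg becomes R2‖(R3+R4) = 2.078 kΩ, so V_mid = 11.4 × 2.078/3.878 = 6.109 V.
Stage 2 is itself unloaded: V_out = V_mid × R4/(R3+R4) = 6.109 × 9.46/24.56 = 2.35 V.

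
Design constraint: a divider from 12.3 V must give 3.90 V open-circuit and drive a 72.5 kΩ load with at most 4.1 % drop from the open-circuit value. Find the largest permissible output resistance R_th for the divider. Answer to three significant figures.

R_th ≤ 3.10 kΩ

Loading drop = R_th/(R_th + R_L) ≤ 0.0410, so R_th ≤ R_L · ε/(1−ε) = 72.5 kΩ × 0.0410/0.9590 = 3.10 kΩ.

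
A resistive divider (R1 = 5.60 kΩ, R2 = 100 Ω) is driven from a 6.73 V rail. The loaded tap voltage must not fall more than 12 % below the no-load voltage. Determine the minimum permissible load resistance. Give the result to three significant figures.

Output resistance R_th = R1‖R2 = (5600 × 100)/5700 = 98.25 Ω.
The fractional drop is R_th/(R_th + R_L); requiring this ≤ 0.120 gives R_L ≥ R_th(1/0.120 − 1) = 98.25 × 7.333 = 720 Ω.

R_L(min) ≈ 720 Ω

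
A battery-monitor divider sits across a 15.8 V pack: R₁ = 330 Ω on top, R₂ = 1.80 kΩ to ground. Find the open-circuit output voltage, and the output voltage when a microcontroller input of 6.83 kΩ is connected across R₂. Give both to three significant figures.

Unloaded: 13.4 V; loaded: 12.8 V

Open-circuit: V = 15.8 × 1800/(330 + 1800) = 13.4 V.
With the load, R₂ becomes R₂‖R_L = 1425 Ω, so V = 15.8 × 1425/1755 = 12.8 V.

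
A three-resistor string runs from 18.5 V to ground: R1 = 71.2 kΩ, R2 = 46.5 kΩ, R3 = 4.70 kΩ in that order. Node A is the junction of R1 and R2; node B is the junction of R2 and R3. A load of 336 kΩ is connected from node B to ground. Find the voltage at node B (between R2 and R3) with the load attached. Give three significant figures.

At node B, R3 is in parallel with the load: R3‖R_L = 4.635 kΩ.
Below node A the resistance is R2 + (R3‖R_L) = 51.14 kΩ, so V_A = 18.5 × 51.14/122.3 = 7.733 V.
Then V_B = V_A × (R3‖R_L)/(R2 + R3‖R_L) = 7.733 × 4.635/51.14 = 0.701 V.

V ≈ 0.701 V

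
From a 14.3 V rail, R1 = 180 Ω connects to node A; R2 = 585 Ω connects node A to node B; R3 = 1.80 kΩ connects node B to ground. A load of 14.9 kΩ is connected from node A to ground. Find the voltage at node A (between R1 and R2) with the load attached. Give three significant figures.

Below node A the series string R2+R3 = 2385 Ω sits in parallel with the 14900 Ω load: 2056 Ω.
V_A = 14.3 × 2056/(180 + 2056) = 13.1 V.

V ≈ 13.1 V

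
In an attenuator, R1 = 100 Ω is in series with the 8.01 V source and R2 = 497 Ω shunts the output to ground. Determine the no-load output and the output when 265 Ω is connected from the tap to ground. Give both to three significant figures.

Open-circuit: V = 8.01 × 497/(100 + 497) = 6.67 V.
With the load, R2 becomes R2‖R_L = 172.8 Ω, so V = 8.01 × 172.8/272.8 = 5.07 V.

Unloaded: 6.67 V; loaded: 5.07 V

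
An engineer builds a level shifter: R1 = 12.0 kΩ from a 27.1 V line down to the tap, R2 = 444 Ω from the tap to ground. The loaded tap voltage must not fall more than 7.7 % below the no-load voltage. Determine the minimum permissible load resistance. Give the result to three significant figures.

R_L(min) ≈ 5.13 kΩ

Output resistance R_th = R1‖R2 = (12000 × 444)/12440 = 428.2 Ω.
The fractional drop is R_th/(R_th + R_L); requiring this ≤ 0.0770 gives R_L ≥ R_th(1/0.0770 − 1) = 428.2 × 11.99 = 5.13 kΩ.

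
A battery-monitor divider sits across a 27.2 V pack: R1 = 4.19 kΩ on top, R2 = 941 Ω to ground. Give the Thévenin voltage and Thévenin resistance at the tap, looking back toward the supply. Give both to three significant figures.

V_th is the open-circuit tap voltage: 27.2 × 941/(4190 + 941) = 4.99 V.
With the supply zeroed, R1 and R2 appear in parallel from the tap: R_th = R1‖R2 = (4190 × 941)/5131 = 768 Ω.

V_th = 4.99 V, R_th = 768 Ω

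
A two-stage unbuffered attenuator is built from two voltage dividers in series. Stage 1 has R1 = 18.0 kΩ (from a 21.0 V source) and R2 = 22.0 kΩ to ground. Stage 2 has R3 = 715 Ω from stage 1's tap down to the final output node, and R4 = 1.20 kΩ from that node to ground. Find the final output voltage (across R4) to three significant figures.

V_out ≈ 1.17 V

Stage 2 presents R3+R4 = 1915 Ω as a load on stage 1's tap.
Stage 1's lower leg becomes R2‖(R3+R4) = 1762 Ω, so V_mid = 21.0 × 1762/19760 = 1.872 V.
Stage 2 is itself unloaded: V_out = V_mid × R4/(R3+R4) = 1.872 × 1200/1915 = 1.17 V.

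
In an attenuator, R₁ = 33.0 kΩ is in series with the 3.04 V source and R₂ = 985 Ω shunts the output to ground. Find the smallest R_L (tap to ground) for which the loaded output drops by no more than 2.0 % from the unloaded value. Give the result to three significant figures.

R_L(min) ≈ 46.9 kΩ

Output resistance R_th = R₁‖R₂ = (33000 × 985)/33980 = 956.5 Ω.
The fractional drop is R_th/(R_th + R_L); requiring this ≤ 0.0200 gives R_L ≥ R_th(1/0.0200 − 1) = 956.5 × 49.00 = 46.9 kΩ.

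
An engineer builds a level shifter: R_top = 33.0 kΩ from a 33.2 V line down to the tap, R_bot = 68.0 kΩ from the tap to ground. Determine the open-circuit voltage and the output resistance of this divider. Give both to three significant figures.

V_th is the open-circuit tap voltage: 33.2 × 68.0/(33.0 + 68.0) = 22.4 V.
With the supply zeroed, R_top and R_bot appear in parallel from the tap: R_th = R_top‖R_bot = (33.0 × 68.0)/101.0 = 22.2 kΩ.

V_th = 22.4 V, R_th = 22.2 kΩ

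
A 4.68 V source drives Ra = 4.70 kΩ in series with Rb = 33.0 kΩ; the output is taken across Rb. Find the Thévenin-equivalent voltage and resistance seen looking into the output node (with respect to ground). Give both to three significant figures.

V_th is the open-circuit tap voltage: 4.68 × 33.0/(4.70 + 33.0) = 4.10 V.
With the supply zeroed, Ra and Rb appear in parallel from the tap: R_th = Ra‖Rb = (4.70 × 33.0)/37.70 = 4.11 kΩ.

V_th = 4.10 V, R_th = 4.11 kΩ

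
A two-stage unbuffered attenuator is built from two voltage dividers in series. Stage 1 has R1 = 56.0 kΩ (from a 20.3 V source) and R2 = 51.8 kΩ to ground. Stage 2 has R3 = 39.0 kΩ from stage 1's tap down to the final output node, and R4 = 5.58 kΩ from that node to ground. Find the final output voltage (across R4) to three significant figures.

Stage 2 presents R3+R4 = 44.58 kΩ as a load on stage 1's tap.
Stage 1's lower leg becomes R2‖(R3+R4) = 23.96 kΩ, so V_mid = 20.3 × 23.96/79.96 = 6.083 V.
Stage 2 is itself unloaded: V_out = V_mid × R4/(R3+R4) = 6.083 × 5.58/44.58 = 0.761 V.

V_out ≈ 0.761 V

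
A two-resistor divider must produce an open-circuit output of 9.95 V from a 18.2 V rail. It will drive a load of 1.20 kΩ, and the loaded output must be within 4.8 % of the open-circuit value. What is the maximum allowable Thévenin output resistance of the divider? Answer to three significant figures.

R_th ≤ 60.5 Ω

Loading drop = R_th/(R_th + R_L) ≤ 0.0480, so R_th ≤ R_L · ε/(1−ε) = 1.20 kΩ × 0.0480/0.9520 = 60.5 Ω.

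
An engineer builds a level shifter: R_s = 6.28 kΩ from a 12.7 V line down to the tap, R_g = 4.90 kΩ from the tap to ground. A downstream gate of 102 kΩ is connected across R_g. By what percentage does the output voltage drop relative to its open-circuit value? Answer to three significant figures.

2.63 %

The divider's output (Thévenin) resistance is R_s‖R_g = 2.752 kΩ.
Fractional drop under load = R_th/(R_th + R_L) = 2.752 / (2.752 + 102) = 0.02628.
So the output falls by 2.63 %.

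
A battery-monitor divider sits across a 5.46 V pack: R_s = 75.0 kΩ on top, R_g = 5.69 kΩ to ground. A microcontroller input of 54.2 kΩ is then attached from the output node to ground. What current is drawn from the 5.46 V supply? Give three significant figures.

R_g‖R_L = 5.149 kΩ, so the source sees R_s + R_g‖R_L = 80.15 kΩ.
I = 5.46 V / 80.15 kΩ = 0.0681 mA.

I ≈ 0.0681 mA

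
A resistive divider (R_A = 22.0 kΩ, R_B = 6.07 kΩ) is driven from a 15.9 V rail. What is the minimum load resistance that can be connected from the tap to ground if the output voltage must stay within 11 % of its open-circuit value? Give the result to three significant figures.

Output resistance R_th = R_A‖R_B = (22.0 × 6.07)/28.07 = 4.757 kΩ.
The fractional drop is R_th/(R_th + R_L); requiring this ≤ 0.110 gives R_L ≥ R_th(1/0.110 − 1) = 4.757 × 8.091 = 38.5 kΩ.

R_L(min) ≈ 38.5 kΩ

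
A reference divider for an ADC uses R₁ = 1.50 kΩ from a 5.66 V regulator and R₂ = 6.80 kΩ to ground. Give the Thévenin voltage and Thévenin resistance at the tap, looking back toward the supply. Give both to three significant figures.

V_th is the open-circuit tap voltage: 5.66 × 6.80/(1.50 + 6.80) = 4.64 V.
With the supply zeroed, R₁ and R₂ appear in parallel from the tap: R_th = R₁‖R₂ = (1.50 × 6.80)/8.300 = 1.23 kΩ.

V_th = 4.64 V, R_th = 1.23 kΩ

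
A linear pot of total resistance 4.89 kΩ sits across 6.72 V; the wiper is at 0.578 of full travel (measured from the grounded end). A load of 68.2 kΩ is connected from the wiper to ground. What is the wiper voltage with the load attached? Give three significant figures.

The wiper splits the pot into (1−α)R = 2.064 kΩ above and αR = 2.826 kΩ below.
Lower section ‖ load = 2.714 kΩ.
V_wiper = 6.72 × 2.714/(2.064 + 2.714) = 3.82 V.

V ≈ 3.82 V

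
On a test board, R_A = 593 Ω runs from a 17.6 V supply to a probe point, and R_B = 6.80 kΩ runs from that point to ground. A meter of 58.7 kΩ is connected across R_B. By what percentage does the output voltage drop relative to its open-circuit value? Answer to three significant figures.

The divider's output (Thévenin) resistance is R_A‖R_B = 545.4 Ω.
Fractional drop under load = R_th/(R_th + R_L) = 545.4 / (545.4 + 58700) = 0.009206.
So the output falls by 0.921 %.

0.921 %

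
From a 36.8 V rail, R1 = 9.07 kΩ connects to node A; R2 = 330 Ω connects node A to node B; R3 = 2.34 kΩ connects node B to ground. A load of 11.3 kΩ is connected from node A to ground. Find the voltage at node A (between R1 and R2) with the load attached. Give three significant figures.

Below node A the series string R2+R3 = 2670 Ω sits in parallel with the 11300 Ω load: 2160 Ω.
V_A = 36.8 × 2160/(9070 + 2160) = 7.08 V.

V ≈ 7.08 V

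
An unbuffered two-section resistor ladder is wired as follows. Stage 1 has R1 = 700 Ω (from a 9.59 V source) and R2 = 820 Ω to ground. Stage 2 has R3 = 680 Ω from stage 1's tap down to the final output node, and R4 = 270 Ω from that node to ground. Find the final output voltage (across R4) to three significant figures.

Stage 2 presents R3+R4 = 950.0 Ω as a load on stage 1's tap.
Stage 1's lower leg becomes R2‖(R3+R4) = 440.1 Ω, so V_mid = 9.59 × 440.1/1140 = 3.702 V.
Stage 2 is itself unloaded: V_out = V_mid × R4/(R3+R4) = 3.702 × 270/950.0 = 1.05 V.

V_out ≈ 1.05 V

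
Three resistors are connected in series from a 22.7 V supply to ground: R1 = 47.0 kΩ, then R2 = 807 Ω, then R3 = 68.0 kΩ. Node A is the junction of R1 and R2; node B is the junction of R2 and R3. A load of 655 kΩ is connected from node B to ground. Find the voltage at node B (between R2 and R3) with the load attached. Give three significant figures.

At node B, R3 is in parallel with the load: R3‖R_L = 61600 Ω.
Below node A the resistance is R2 + (R3‖R_L) = 62410 Ω, so V_A = 22.7 × 62410/109400 = 12.95 V.
Then V_B = V_A × (R3‖R_L)/(R2 + R3‖R_L) = 12.95 × 61600/62410 = 12.8 V.

V ≈ 12.8 V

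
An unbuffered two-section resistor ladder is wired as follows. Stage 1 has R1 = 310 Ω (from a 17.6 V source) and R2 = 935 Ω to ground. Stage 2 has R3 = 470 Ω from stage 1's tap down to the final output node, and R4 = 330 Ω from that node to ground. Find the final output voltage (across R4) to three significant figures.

V_out ≈ 4.22 V

Stage 2 presents R3+R4 = 800.0 Ω as a load on stage 1's tap.
Stage 1's lower leg becomes R2‖(R3+R4) = 431.1 Ω, so V_mid = 17.6 × 431.1/741.1 = 10.24 V.
Stage 2 is itself unloaded: V_out = V_mid × R4/(R3+R4) = 10.24 × 330/800.0 = 4.22 V.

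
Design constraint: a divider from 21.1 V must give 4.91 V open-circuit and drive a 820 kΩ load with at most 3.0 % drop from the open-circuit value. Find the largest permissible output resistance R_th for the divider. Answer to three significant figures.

R_th ≤ 25.4 kΩ

Loading drop = R_th/(R_th + R_L) ≤ 0.0300, so R_th ≤ R_L · ε/(1−ε) = 820 kΩ × 0.0300/0.9700 = 25.4 kΩ.
(Any R1, R2 with R2/(R1+R2) = 0.233 and R1‖R2 ≤ 25.4 kΩ will meet the spec.)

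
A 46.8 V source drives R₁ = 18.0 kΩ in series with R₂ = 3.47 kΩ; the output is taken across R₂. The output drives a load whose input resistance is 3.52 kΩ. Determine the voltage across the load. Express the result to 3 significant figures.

V_out ≈ 4.14 V

The load sits in parallel with R₂: R₂‖R_L = (3.47 × 3.52) / (3.47 + 3.52) = 1.747 kΩ.
V_out = 46.8 × 1.747 / (18.0 + 1.747) = 46.8 × 1.747/19.75 = 4.14 V.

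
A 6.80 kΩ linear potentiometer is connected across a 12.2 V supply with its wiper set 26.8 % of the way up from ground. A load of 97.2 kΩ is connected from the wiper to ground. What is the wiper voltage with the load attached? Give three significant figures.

V ≈ 3.23 V

The wiper splits the pot into (1−α)R = 4.978 kΩ above and αR = 1.822 kΩ below.
Lower section ‖ load = 1.789 kΩ.
V_wiper = 12.2 × 1.789/(4.978 + 1.789) = 3.23 V.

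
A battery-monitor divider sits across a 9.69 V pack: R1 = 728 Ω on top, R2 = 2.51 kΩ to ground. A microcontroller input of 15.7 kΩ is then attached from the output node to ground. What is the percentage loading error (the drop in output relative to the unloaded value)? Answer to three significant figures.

3.47 %

The divider's output (Thévenin) resistance is R1‖R2 = 564.3 Ω.
Fractional drop under load = R_th/(R_th + R_L) = 564.3 / (564.3 + 15700) = 0.03470.
So the output falls by 3.47 %.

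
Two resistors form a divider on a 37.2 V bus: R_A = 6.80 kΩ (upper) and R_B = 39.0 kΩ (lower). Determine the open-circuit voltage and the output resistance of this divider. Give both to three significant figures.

V_th is the open-circuit tap voltage: 37.2 × 39.0/(6.80 + 39.0) = 31.7 V.
With the supply zeroed, R_A and R_B appear in parallel from the tap: R_th = R_A‖R_B = (6.80 × 39.0)/45.80 = 5.79 kΩ.

V_th = 31.7 V, R_th = 5.79 kΩ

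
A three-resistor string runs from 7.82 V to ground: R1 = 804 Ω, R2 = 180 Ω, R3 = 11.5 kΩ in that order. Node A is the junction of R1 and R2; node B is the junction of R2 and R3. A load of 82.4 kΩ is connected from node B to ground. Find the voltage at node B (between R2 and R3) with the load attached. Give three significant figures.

V ≈ 7.13 V

At node B, R3 is in parallel with the load: R3‖R_L = 10090 Ω.
Below node A the resistance is R2 + (R3‖R_L) = 10270 Ω, so V_A = 7.82 × 10270/11080 = 7.252 V.
Then V_B = V_A × (R3‖R_L)/(R2 + R3‖R_L) = 7.252 × 10090/10270 = 7.13 V.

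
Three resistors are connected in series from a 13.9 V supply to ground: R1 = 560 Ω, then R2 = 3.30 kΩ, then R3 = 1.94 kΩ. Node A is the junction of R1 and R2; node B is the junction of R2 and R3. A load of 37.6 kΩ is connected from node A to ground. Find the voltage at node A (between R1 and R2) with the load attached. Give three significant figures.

Below node A the series string R2+R3 = 5240 Ω sits in parallel with the 37600 Ω load: 4599 Ω.
V_A = 13.9 × 4599/(560 + 4599) = 12.4 V.

V ≈ 12.4 V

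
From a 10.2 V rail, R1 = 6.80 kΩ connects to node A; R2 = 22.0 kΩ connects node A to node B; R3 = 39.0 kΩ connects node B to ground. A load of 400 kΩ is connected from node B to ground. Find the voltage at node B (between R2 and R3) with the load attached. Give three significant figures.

V ≈ 5.63 V

At node B, R3 is in parallel with the load: R3‖R_L = 35.54 kΩ.
Below node A the resistance is R2 + (R3‖R_L) = 57.54 kΩ, so V_A = 10.2 × 57.54/64.34 = 9.122 V.
Then V_B = V_A × (R3‖R_L)/(R2 + R3‖R_L) = 9.122 × 35.54/57.54 = 5.63 V.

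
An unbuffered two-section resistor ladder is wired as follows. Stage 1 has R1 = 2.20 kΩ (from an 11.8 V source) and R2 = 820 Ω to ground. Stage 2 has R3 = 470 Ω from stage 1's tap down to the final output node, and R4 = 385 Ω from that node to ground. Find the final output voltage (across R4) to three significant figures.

V_out ≈ 0.849 V

Stage 2 presents R3+R4 = 855.0 Ω as a load on stage 1's tap.
Stage 1's lower leg becomes R2‖(R3+R4) = 418.6 Ω, so V_mid = 11.8 × 418.6/2619 = 1.886 V.
Stage 2 is itself unloaded: V_out = V_mid × R4/(R3+R4) = 1.886 × 385/855.0 = 0.849 V.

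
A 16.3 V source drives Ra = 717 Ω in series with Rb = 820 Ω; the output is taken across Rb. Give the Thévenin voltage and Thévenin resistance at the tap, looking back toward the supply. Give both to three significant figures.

V_th = 8.70 V, R_th = 383 Ω

V_th is the open-circuit tap voltage: 16.3 × 820/(717 + 820) = 8.70 V.
With the supply zeroed, Ra and Rb appear in parallel from the tap: R_th = Ra‖Rb = (717 × 820)/1537 = 383 Ω.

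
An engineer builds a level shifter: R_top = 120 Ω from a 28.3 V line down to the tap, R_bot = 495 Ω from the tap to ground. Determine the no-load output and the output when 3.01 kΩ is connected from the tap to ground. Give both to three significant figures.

Open-circuit: V = 28.3 × 495/(120 + 495) = 22.8 V.
With the load, R_bot becomes R_bot‖R_L = 425.1 Ω, so V = 28.3 × 425.1/545.1 = 22.1 V.

Unloaded: 22.8 V; loaded: 22.1 V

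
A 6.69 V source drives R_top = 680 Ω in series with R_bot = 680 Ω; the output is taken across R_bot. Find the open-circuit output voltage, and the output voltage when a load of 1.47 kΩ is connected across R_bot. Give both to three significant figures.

Unloaded: 3.34 V; loaded: 2.72 V

Open-circuit: V = 6.69 × 680/(680 + 680) = 3.34 V.
With the load, R_bot becomes R_bot‖R_L = 464.9 Ω, so V = 6.69 × 464.9/1145 = 2.72 V.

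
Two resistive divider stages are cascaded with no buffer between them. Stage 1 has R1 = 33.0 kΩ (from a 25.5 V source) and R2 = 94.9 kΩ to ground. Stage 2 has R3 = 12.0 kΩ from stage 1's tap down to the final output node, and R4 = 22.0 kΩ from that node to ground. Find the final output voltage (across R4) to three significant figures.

Stage 2 presents R3+R4 = 34.00 kΩ as a load on stage 1's tap.
Stage 1's lower leg becomes R2‖(R3+R4) = 25.03 kΩ, so V_mid = 25.5 × 25.03/58.03 = 11.00 V.
Stage 2 is itself unloaded: V_out = V_mid × R4/(R3+R4) = 11.00 × 22.0/34.00 = 7.12 V.

V_out ≈ 7.12 V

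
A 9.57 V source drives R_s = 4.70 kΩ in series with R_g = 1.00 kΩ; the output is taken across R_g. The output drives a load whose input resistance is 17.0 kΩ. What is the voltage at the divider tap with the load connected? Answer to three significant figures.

The load sits in parallel with R_g: R_g‖R_L = (1.00 × 17.0) / (1.00 + 17.0) = 0.9444 kΩ.
V_out = 9.57 × 0.9444 / (4.70 + 0.9444) = 9.57 × 0.9444/5.644 = 1.60 V.
(Unloaded it would have been 1.68 V.)

V_out ≈ 1.60 V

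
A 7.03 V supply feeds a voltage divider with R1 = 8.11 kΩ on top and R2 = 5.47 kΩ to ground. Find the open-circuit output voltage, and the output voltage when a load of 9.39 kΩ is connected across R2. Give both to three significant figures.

Open-circuit: V = 7.03 × 5.47/(8.11 + 5.47) = 2.83 V.
With the load, R2 becomes R2‖R_L = 3.456 kΩ, so V = 7.03 × 3.456/11.57 = 2.10 V.

Unloaded: 2.83 V; loaded: 2.10 V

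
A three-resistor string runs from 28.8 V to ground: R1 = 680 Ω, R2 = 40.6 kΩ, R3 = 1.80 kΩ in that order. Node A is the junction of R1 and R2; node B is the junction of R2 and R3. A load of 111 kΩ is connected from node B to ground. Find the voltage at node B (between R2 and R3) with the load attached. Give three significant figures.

V ≈ 1.18 V

At node B, R3 is in parallel with the load: R3‖R_L = 1771 Ω.
Below node A the resistance is R2 + (R3‖R_L) = 42370 Ω, so V_A = 28.8 × 42370/43050 = 28.35 V.
Then V_B = V_A × (R3‖R_L)/(R2 + R3‖R_L) = 28.35 × 1771/42370 = 1.18 V.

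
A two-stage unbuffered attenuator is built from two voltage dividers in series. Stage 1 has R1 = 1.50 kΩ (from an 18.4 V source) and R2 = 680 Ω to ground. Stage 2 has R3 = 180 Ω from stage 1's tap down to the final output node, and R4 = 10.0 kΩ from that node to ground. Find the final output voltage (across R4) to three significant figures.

Stage 2 presents R3+R4 = 10180 Ω as a load on stage 1's tap.
Stage 1's lower leg becomes R2‖(R3+R4) = 637.4 Ω, so V_mid = 18.4 × 637.4/2137 = 5.487 V.
Stage 2 is itself unloaded: V_out = V_mid × R4/(R3+R4) = 5.487 × 10000/10180 = 5.39 V.

V_out ≈ 5.39 V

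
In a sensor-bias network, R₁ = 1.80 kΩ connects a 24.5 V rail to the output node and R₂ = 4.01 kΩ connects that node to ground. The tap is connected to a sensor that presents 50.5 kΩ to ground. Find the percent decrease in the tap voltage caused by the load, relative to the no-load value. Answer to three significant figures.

The divider's output (Thévenin) resistance is R₁‖R₂ = 1.242 kΩ.
Fractional drop under load = R_th/(R_th + R_L) = 1.242 / (1.242 + 50.5) = 0.02401.
So the output falls by 2.40 %.

2.40 %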